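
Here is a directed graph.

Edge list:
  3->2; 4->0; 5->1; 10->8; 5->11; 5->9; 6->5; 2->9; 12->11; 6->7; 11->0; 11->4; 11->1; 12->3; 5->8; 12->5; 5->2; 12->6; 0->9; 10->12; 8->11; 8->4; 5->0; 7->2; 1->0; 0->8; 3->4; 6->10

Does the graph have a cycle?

DFS with white/gray/black marking, starting from 10:
10 gray
  8 gray
    4 gray
      0 gray
        0→8: 8 is gray → back edge
Back edge found, so a cycle exists: 8 → 4 → 0 → 8.

Yes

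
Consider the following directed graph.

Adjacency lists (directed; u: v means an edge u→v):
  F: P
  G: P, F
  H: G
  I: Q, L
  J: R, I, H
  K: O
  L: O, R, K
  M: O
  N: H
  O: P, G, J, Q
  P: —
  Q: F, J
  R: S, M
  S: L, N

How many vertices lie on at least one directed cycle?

9

A vertex is on a directed cycle iff it belongs to a strongly connected component of size ≥ 2 (or has a self-loop).
The vertices on cycles are {I, J, K, L, M, O, Q, R, S} — 9 in total.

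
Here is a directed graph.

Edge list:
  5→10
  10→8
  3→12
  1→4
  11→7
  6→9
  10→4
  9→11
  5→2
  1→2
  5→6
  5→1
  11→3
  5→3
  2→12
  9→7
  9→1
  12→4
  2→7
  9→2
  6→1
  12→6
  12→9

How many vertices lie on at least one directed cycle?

7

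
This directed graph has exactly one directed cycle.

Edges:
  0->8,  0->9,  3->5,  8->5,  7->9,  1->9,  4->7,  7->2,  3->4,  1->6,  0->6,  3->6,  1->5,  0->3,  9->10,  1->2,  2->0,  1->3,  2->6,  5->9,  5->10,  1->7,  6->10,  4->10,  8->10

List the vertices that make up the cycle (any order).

0, 2, 3, 4, 7

DFS with gray/black marking from 2:
2 gray
  0 gray
    6 gray
      10 gray
      10 black
    6 black
    3 gray
      5 gray
        5→10: 10 black — skip
        9 gray
          9→10: 10 black — skip
        9 black
      5 black
      3→6: 6 black — skip
      4 gray
        4→10: 10 black — skip
        7 gray
          7→9: 9 black — skip
          7→2: 2 is gray → back edge
Back edge closes the cycle 2 → 0 → 3 → 4 → 7 → 2; its vertices are {0, 2, 3, 4, 7}.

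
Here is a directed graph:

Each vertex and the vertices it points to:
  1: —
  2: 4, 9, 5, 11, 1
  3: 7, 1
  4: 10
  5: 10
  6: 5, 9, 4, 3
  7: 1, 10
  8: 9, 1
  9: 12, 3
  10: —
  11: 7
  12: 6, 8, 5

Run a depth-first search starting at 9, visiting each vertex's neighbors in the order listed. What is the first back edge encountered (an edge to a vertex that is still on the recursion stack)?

6->9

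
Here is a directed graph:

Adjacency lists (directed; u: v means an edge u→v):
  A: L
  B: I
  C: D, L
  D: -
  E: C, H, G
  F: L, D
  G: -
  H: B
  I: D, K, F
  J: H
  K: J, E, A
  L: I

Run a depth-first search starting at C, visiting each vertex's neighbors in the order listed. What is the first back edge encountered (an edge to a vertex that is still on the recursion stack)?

DFS from C (visiting each vertex's neighbors in the order listed); mark gray on enter, black on exit:
C gray
  D gray
  D black
  L gray
    I gray
      I→D: D black — skip
      K gray
        J gray
          H gray
            B gray
              B→I: I is gray → back edge
First back edge: B → I.

B→I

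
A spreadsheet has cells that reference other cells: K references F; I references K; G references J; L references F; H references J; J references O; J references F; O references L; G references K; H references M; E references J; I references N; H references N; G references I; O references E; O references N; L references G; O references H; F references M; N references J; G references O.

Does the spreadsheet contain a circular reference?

Yes

DFS with white/gray/black marking, starting from E:
E gray
  J gray
    O gray
      L gray
        F gray
          M gray
          M black
        F black
        G gray
          I gray
            N gray
              N→J: J is gray → back edge
Back edge found, so a cycle exists: J → O → L → G → I → N → J.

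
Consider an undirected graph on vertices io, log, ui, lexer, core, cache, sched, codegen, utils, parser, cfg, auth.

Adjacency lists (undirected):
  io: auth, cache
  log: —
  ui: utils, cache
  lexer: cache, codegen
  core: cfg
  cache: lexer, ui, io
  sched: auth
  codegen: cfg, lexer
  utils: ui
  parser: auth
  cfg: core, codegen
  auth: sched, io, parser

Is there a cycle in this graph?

DFS, tracking each vertex's parent; an edge to a visited non-parent vertex closes a cycle.
Start from cfg:
visit cfg (parent –)
  visit core (parent cfg)
    core–cfg: parent, skip
  visit codegen (parent cfg)
    codegen–cfg: parent, skip
    visit lexer (parent codegen)
      visit cache (parent lexer)
        cache–lexer: parent, skip
        visit ui (parent cache)
          visit utils (parent ui)
            utils–ui: parent, skip
          ui–cache: parent, skip
        visit io (parent cache)
          visit auth (parent io)
            visit sched (parent auth)
              sched–auth: parent, skip
            auth–io: parent, skip
            visit parser (parent auth)
              parser–auth: parent, skip
          io–cache: parent, skip
      lexer–codegen: parent, skip
visit log (parent –)
No non-parent visited neighbor found — the graph is a forest.

No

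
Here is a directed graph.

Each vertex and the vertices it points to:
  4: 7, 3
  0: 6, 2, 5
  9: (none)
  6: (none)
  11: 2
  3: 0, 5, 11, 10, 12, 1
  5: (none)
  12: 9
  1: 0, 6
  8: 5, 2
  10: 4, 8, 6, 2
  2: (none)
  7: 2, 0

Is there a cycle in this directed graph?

Yes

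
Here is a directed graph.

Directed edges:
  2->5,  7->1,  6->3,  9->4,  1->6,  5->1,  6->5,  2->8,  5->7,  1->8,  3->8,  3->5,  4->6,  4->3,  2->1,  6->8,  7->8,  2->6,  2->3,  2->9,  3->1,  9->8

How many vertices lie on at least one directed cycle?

A vertex is on a directed cycle iff it belongs to a strongly connected component of size ≥ 2 (or has a self-loop).
The vertices on cycles are {1, 3, 5, 6, 7} — 5 in total.

5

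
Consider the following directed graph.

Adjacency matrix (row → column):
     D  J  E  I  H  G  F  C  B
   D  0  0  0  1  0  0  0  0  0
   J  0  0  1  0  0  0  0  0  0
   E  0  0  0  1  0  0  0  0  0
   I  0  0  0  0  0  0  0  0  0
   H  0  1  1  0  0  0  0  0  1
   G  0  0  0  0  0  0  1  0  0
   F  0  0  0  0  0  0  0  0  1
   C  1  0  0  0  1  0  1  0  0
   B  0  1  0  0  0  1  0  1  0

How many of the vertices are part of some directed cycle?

A vertex is on a directed cycle iff it belongs to a strongly connected component of size ≥ 2 (or has a self-loop).
The vertices on cycles are {B, C, F, G, H} — 5 in total.

5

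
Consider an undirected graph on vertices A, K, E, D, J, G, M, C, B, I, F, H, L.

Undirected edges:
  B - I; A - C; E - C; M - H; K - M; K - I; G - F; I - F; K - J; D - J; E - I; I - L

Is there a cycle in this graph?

DFS, tracking each vertex's parent; an edge to a visited non-parent vertex closes a cycle.
Start from E:
visit E (parent –)
  visit I (parent E)
    visit B (parent I)
      B–I: parent, skip
    visit F (parent I)
      F–I: parent, skip
      visit G (parent F)
        G–F: parent, skip
    visit L (parent I)
      L–I: parent, skip
    I–E: parent, skip
    visit K (parent I)
      visit J (parent K)
        J–K: parent, skip
        visit D (parent J)
          D–J: parent, skip
      visit M (parent K)
        visit H (parent M)
          H–M: parent, skip
        M–K: parent, skip
      K–I: parent, skip
  visit C (parent E)
    C–E: parent, skip
    visit A (parent C)
      A–C: parent, skip
No non-parent visited neighbor found — the graph is a forest.

No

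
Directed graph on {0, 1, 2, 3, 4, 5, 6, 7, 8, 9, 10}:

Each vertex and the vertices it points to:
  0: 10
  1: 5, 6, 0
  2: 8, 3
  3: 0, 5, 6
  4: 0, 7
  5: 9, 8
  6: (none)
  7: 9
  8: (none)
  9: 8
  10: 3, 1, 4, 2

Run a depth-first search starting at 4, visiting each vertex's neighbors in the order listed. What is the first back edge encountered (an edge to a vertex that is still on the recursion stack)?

3→0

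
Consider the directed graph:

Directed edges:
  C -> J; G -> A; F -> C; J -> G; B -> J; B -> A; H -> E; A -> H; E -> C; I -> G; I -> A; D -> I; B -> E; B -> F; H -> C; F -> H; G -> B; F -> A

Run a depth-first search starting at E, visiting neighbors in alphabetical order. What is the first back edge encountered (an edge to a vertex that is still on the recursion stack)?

DFS from E (visiting neighbors in alphabetical order); mark gray on enter, black on exit:
E gray
  C gray
    J gray
      G gray
        A gray
          H gray
            H→C: C is gray → back edge
First back edge: H → C.

H→C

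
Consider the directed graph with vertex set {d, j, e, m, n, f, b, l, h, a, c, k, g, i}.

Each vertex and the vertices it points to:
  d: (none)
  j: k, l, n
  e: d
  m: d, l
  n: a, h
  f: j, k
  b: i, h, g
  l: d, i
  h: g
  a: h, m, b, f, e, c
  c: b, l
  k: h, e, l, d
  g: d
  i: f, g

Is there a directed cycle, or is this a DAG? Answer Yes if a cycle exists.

Yes

DFS with white/gray/black marking, starting from f:
f gray
  j gray
    k gray
      h gray
        g gray
          d gray
          d black
        g black
      h black
      e gray
        e→d: d black — skip
      e black
      l gray
        l→d: d black — skip
        i gray
          i→f: f is gray → back edge
Back edge found, so a cycle exists: f → j → k → l → i → f.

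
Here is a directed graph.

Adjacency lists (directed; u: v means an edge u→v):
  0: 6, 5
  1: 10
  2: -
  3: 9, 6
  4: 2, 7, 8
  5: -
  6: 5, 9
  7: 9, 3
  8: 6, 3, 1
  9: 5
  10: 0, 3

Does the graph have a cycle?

No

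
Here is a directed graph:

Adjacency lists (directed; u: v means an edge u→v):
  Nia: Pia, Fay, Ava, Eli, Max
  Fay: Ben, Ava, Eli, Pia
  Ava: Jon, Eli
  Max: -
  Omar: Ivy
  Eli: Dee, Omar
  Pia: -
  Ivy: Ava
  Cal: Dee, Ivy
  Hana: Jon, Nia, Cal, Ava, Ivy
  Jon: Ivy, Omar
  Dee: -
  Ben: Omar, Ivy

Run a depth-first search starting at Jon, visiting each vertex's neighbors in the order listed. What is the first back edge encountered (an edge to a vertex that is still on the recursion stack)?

Ava->Jon

DFS from Jon (visiting each vertex's neighbors in the order listed); mark gray on enter, black on exit:
Jon gray
  Ivy gray
    Ava gray
      Ava→Jon: Jon is gray → back edge
First back edge: Ava → Jon.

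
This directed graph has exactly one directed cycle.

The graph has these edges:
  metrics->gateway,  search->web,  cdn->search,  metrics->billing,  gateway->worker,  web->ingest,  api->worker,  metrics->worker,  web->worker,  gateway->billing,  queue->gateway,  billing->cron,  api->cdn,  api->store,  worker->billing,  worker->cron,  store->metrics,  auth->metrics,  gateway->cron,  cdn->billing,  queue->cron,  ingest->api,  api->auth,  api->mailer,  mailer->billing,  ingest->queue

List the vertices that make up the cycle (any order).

api, cdn, web, ingest, search

DFS with gray/black marking from ingest:
ingest gray
  queue gray
    cron gray
    cron black
    gateway gray
      billing gray
        billing→cron: cron black — skip
      billing black
      gateway→cron: cron black — skip
      worker gray
        worker→cron: cron black — skip
        worker→billing: billing black — skip
      worker black
    gateway black
  queue black
  api gray
    api→worker: worker black — skip
    store gray
      metrics gray
        metrics→billing: billing black — skip
        metrics→gateway: gateway black — skip
        metrics→worker: worker black — skip
      metrics black
    store black
    auth gray
      auth→metrics: metrics black — skip
    auth black
    mailer gray
      mailer→billing: billing black — skip
    mailer black
    cdn gray
      search gray
        web gray
          web→worker: worker black — skip
          web→ingest: ingest is gray → back edge
Back edge closes the cycle ingest → api → cdn → search → web → ingest; its vertices are {api, cdn, web, ingest, search}.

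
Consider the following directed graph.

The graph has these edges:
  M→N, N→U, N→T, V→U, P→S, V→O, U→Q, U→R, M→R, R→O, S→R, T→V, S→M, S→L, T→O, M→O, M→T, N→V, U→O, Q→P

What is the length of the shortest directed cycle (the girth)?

For each vertex v, BFS finds the shortest path from v back to v.
The shortest such closed walk is Q → P → S → M → N → U → Q, length 6.

6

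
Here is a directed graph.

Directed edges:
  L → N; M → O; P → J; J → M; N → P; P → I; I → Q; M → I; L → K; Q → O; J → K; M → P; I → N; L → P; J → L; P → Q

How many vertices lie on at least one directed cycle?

A vertex is on a directed cycle iff it belongs to a strongly connected component of size ≥ 2 (or has a self-loop).
The vertices on cycles are {I, J, L, M, N, P} — 6 in total.

6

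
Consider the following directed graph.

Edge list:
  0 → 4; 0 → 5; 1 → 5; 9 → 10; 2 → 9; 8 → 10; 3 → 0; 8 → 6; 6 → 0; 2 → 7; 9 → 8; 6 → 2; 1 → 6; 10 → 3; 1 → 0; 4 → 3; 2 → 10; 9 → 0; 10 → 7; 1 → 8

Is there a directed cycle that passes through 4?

4 is on a cycle iff 4 can reach itself via ≥1 edge.
4 → 3 → 0 → 4 — yes.

Yes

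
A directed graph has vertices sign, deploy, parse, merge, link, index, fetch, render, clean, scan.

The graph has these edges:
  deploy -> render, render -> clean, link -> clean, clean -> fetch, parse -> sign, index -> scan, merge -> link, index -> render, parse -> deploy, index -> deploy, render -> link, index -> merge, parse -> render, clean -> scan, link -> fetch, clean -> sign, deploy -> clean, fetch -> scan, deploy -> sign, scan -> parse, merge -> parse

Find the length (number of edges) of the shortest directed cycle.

4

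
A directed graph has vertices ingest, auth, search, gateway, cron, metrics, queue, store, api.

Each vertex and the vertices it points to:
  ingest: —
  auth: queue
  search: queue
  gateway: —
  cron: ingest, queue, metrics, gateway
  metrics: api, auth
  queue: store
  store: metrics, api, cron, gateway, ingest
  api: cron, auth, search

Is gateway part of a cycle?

No

gateway lies on a cycle iff there is a path from gateway back to itself.
Exploring from gateway, it never reaches itself; equivalently, its strongly connected component is a singleton.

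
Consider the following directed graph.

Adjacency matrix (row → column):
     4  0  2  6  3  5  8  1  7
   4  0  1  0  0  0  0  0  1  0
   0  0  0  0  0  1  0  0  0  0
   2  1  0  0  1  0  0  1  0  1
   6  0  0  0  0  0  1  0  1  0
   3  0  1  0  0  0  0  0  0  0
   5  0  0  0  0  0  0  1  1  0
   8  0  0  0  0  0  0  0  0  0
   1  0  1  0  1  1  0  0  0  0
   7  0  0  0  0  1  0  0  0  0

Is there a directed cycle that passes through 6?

Yes

6 is on a cycle iff 6 can reach itself via ≥1 edge.
6 → 1 → 6 — yes.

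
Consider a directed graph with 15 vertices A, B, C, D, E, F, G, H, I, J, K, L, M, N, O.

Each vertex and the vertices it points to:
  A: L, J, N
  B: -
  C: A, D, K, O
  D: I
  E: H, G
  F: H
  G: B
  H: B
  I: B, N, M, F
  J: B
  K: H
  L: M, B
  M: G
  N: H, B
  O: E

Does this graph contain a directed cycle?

No

DFS with white/gray/black marking, starting from J:
J gray
  B gray
  B black
J black
A gray
  L gray
    M gray
      G gray
        G→B: B black — skip
      G black
    M black
    L→B: B black — skip
  L black
  A→J: J black — skip
  N gray
    H gray
      H→B: B black — skip
    H black
    N→B: B black — skip
  N black
A black
C gray
  C→A: A black — skip
  D gray
    I gray
      I→B: B black — skip
      I→N: N black — skip
      I→M: M black — skip
      F gray
        F→H: H black — skip
      F black
    I black
  D black
  K gray
    K→H: H black — skip
  K black
  O gray
    E gray
      E→H: H black — skip
      E→G: G black — skip
    E black
  O black
C black
Every edge goes to a white or black vertex — no back edge, so the graph is acyclic.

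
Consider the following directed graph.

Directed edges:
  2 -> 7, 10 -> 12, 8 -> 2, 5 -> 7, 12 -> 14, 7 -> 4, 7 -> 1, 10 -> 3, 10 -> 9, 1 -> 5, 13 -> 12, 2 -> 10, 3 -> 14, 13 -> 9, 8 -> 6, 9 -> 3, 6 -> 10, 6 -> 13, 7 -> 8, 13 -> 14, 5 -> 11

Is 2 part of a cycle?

Yes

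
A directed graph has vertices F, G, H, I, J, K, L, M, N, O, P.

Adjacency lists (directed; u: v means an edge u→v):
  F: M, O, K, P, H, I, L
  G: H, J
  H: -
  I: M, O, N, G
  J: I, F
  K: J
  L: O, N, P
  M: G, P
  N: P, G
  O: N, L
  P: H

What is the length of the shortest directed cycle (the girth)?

2

For each vertex v, BFS finds the shortest path from v back to v.
The shortest such closed walk is L → O → L, length 2.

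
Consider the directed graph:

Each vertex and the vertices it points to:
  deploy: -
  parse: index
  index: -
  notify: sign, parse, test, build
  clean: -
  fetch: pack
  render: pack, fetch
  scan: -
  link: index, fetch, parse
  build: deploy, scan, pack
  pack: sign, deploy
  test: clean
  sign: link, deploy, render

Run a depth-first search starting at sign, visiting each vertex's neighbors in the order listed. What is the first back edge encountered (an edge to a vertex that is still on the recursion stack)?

pack→sign

DFS from sign (visiting each vertex's neighbors in the order listed); mark gray on enter, black on exit:
sign gray
  link gray
    index gray
    index black
    fetch gray
      pack gray
        pack→sign: sign is gray → back edge
First back edge: pack → sign.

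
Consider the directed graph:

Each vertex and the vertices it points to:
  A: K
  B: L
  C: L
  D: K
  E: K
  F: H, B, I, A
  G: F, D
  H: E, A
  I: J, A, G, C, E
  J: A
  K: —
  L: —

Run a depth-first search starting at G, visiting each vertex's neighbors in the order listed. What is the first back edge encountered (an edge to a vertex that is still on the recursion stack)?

I->G

DFS from G (visiting each vertex's neighbors in the order listed); mark gray on enter, black on exit:
G gray
  F gray
    H gray
      E gray
        K gray
        K black
      E black
      A gray
        A→K: K black — skip
      A black
    H black
    B gray
      L gray
      L black
    B black
    I gray
      J gray
        J→A: A black — skip
      J black
      I→A: A black — skip
      I→G: G is gray → back edge
First back edge: I → G.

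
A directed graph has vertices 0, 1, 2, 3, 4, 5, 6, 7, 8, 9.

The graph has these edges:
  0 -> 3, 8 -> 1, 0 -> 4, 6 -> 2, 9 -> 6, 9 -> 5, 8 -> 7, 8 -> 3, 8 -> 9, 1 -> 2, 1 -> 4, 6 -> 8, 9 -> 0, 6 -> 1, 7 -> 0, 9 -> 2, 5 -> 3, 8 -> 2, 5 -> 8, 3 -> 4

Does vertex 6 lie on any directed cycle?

Yes

6 is on a cycle iff 6 can reach itself via ≥1 edge.
6 → 8 → 9 → 6 — yes.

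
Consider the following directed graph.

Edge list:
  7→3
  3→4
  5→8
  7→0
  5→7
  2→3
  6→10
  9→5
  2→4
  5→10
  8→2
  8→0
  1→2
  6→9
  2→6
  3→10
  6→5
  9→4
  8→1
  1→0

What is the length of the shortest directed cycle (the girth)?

4

For each vertex v, BFS finds the shortest path from v back to v.
The shortest such closed walk is 5 → 8 → 2 → 6 → 5, length 4.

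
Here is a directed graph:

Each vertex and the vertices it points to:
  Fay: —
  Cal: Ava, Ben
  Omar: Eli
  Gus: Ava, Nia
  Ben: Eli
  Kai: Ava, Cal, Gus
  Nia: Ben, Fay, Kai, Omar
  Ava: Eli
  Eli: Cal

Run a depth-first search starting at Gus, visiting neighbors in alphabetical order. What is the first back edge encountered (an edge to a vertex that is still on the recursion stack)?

Cal->Ava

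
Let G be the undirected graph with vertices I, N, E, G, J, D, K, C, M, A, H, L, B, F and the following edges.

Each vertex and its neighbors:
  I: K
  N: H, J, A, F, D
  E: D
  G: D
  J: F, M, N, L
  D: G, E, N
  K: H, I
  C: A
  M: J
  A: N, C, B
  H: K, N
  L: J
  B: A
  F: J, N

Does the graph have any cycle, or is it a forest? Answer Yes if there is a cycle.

DFS, tracking each vertex's parent; an edge to a visited non-parent vertex closes a cycle.
Start from N:
visit N (parent –)
  visit H (parent N)
    visit K (parent H)
      K–H: parent, skip
      visit I (parent K)
        I–K: parent, skip
    H–N: parent, skip
  visit J (parent N)
    visit F (parent J)
      F–J: parent, skip
      F–N: N visited and ≠ parent → cycle
Cycle: N – J – F – N.

Yes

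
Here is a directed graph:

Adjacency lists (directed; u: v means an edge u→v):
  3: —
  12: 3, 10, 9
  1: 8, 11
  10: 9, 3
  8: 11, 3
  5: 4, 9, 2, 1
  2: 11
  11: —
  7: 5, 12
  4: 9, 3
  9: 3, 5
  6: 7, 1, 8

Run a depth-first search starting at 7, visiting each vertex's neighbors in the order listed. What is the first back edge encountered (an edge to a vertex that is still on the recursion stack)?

9→5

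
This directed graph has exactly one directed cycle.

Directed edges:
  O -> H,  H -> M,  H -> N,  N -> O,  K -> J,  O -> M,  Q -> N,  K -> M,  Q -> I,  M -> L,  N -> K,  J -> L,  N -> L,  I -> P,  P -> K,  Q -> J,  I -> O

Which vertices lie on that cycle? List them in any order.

DFS with gray/black marking from N:
N gray
  O gray
    H gray
      H→N: N is gray → back edge
Back edge closes the cycle N → O → H → N; its vertices are {H, N, O}.

H, N, O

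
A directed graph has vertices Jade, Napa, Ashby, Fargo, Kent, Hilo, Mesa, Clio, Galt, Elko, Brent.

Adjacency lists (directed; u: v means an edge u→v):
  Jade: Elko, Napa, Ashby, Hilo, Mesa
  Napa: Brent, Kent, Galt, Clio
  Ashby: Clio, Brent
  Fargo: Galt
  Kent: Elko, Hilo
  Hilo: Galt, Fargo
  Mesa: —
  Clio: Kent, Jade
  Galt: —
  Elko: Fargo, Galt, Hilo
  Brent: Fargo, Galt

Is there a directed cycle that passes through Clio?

Yes

Clio is on a cycle iff Clio can reach itself via ≥1 edge.
Clio → Jade → Napa → Clio — yes.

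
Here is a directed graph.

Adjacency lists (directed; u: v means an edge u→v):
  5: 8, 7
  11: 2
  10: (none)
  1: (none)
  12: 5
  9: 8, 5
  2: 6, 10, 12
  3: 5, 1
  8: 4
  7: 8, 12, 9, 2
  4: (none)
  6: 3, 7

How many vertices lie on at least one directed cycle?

A vertex is on a directed cycle iff it belongs to a strongly connected component of size ≥ 2 (or has a self-loop).
The vertices on cycles are {2, 3, 5, 6, 7, 9, 12} — 7 in total.

7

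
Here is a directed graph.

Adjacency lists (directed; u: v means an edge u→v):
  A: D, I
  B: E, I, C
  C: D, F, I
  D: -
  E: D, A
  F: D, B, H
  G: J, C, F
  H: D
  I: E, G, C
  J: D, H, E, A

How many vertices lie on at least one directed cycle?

A vertex is on a directed cycle iff it belongs to a strongly connected component of size ≥ 2 (or has a self-loop).
The vertices on cycles are {A, B, C, E, F, G, I, J} — 8 in total.

8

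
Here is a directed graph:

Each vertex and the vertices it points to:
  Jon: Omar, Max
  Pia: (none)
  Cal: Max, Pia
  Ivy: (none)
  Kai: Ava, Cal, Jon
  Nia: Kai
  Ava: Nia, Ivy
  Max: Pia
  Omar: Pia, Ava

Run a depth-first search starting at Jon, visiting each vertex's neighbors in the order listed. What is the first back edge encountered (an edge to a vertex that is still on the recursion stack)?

DFS from Jon (visiting each vertex's neighbors in the order listed); mark gray on enter, black on exit:
Jon gray
  Omar gray
    Pia gray
    Pia black
    Ava gray
      Nia gray
        Kai gray
          Kai→Ava: Ava is gray → back edge
First back edge: Kai → Ava.

Kai->Ava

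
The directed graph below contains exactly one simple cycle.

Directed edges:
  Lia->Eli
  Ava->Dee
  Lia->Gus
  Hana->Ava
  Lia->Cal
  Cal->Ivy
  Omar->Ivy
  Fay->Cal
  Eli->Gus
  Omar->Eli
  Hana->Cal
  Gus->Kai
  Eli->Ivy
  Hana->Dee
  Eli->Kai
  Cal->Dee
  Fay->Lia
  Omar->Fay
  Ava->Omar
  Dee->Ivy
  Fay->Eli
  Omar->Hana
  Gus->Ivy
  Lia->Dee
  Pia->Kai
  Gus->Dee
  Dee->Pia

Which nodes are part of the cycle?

Ava, Hana, Omar

DFS with gray/black marking from Omar:
Omar gray
  Fay gray
    Lia gray
      Gus gray
        Kai gray
        Kai black
        Ivy gray
        Ivy black
        Dee gray
          Dee→Ivy: Ivy black — skip
          Pia gray
            Pia→Kai: Kai black — skip
          Pia black
        Dee black
      Gus black
      Eli gray
        Eli→Ivy: Ivy black — skip
        Eli→Kai: Kai black — skip
        Eli→Gus: Gus black — skip
      Eli black
      Cal gray
        Cal→Dee: Dee black — skip
        Cal→Ivy: Ivy black — skip
      Cal black
      Lia→Dee: Dee black — skip
    Lia black
    Fay→Eli: Eli black — skip
    Fay→Cal: Cal black — skip
  Fay black
  Omar→Eli: Eli black — skip
  Omar→Ivy: Ivy black — skip
  Hana gray
    Ava gray
      Ava→Omar: Omar is gray → back edge
Back edge closes the cycle Omar → Hana → Ava → Omar; its vertices are {Ava, Hana, Omar}.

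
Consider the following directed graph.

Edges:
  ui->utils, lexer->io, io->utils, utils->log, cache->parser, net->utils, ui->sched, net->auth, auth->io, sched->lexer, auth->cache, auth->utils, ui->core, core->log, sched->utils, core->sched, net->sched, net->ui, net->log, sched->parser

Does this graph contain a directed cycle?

DFS with white/gray/black marking, starting from cache:
cache gray
  parser gray
  parser black
cache black
core gray
  sched gray
    utils gray
      log gray
      log black
    utils black
    lexer gray
      io gray
        io→utils: utils black — skip
      io black
    lexer black
    sched→parser: parser black — skip
  sched black
  core→log: log black — skip
core black
ui gray
  ui→sched: sched black — skip
  ui→utils: utils black — skip
  ui→core: core black — skip
ui black
auth gray
  auth→cache: cache black — skip
  auth→utils: utils black — skip
  auth→io: io black — skip
auth black
net gray
  net→sched: sched black — skip
  net→auth: auth black — skip
  net→ui: ui black — skip
  net→log: log black — skip
  net→utils: utils black — skip
net black
Every edge goes to a white or black vertex — no back edge, so the graph is acyclic.

No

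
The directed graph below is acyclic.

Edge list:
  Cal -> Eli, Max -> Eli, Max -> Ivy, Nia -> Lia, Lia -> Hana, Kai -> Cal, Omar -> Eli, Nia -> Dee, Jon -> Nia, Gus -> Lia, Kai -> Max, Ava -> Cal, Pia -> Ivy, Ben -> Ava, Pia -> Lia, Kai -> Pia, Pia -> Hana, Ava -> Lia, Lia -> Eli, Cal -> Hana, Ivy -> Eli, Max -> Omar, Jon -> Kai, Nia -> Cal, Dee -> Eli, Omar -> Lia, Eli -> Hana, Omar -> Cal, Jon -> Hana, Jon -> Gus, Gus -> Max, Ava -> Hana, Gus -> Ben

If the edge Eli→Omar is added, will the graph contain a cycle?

Adding Eli→Omar creates a cycle iff Omar can already reach Eli.
Path from Omar: Omar → Eli.
So Omar → … → Eli → Omar is a cycle.

Yes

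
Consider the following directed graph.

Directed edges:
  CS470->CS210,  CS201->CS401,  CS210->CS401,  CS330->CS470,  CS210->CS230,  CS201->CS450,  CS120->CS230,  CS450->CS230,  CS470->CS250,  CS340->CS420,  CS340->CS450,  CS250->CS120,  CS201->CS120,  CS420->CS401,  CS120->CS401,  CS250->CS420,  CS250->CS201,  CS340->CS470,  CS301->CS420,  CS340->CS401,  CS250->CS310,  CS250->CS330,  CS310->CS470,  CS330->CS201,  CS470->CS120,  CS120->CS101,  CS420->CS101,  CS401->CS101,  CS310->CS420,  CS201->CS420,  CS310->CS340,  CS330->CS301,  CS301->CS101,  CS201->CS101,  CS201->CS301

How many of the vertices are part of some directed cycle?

A vertex is on a directed cycle iff it belongs to a strongly connected component of size ≥ 2 (or has a self-loop).
The vertices on cycles are {CS250, CS310, CS330, CS340, CS470} — 5 in total.

5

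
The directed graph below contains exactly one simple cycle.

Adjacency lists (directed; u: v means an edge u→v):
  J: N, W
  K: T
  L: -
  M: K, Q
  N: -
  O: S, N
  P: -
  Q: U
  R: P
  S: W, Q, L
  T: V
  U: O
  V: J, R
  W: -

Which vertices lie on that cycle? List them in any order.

O, Q, S, U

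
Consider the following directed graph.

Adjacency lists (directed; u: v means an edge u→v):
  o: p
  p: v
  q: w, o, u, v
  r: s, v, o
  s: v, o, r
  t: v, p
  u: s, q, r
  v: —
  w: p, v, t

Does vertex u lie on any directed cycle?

Yes

u is on a cycle iff u can reach itself via ≥1 edge.
u → q → u — yes.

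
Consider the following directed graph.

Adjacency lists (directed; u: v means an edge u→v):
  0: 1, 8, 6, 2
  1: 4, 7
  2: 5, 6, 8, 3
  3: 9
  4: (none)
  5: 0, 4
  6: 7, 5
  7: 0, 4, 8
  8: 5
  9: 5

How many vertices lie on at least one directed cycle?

A vertex is on a directed cycle iff it belongs to a strongly connected component of size ≥ 2 (or has a self-loop).
The vertices on cycles are {0, 1, 2, 3, 5, 6, 7, 8, 9} — 9 in total.

9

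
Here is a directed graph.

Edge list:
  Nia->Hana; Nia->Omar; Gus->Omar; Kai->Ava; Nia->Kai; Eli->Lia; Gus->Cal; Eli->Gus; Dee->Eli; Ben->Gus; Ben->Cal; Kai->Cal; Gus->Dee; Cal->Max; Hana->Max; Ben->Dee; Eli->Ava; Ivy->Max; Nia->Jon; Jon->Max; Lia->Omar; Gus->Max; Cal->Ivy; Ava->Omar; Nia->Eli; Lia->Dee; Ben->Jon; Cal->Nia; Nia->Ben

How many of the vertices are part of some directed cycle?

8

A vertex is on a directed cycle iff it belongs to a strongly connected component of size ≥ 2 (or has a self-loop).
The vertices on cycles are {Ben, Cal, Dee, Eli, Gus, Kai, Lia, Nia} — 8 in total.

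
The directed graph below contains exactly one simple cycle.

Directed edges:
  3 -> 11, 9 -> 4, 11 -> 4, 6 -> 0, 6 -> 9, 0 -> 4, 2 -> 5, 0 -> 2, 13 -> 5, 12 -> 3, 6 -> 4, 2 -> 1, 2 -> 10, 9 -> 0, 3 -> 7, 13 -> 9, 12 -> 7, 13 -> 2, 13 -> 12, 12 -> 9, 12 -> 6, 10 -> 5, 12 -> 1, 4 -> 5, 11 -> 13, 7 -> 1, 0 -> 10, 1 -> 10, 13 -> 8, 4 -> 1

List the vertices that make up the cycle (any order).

DFS with gray/black marking from 13:
13 gray
  2 gray
    10 gray
      5 gray
      5 black
    10 black
    1 gray
      1→10: 10 black — skip
    1 black
    2→5: 5 black — skip
  2 black
  8 gray
  8 black
  13→5: 5 black — skip
  12 gray
    6 gray
      4 gray
        4→1: 1 black — skip
        4→5: 5 black — skip
      4 black
      9 gray
        0 gray
          0→2: 2 black — skip
          0→4: 4 black — skip
          0→10: 10 black — skip
        0 black
        9→4: 4 black — skip
      9 black
      6→0: 0 black — skip
    6 black
    12→9: 9 black — skip
    7 gray
      7→1: 1 black — skip
    7 black
    3 gray
      3→7: 7 black — skip
      11 gray
        11→4: 4 black — skip
        11→13: 13 is gray → back edge
Back edge closes the cycle 13 → 12 → 3 → 11 → 13; its vertices are {3, 11, 12, 13}.

3, 11, 12, 13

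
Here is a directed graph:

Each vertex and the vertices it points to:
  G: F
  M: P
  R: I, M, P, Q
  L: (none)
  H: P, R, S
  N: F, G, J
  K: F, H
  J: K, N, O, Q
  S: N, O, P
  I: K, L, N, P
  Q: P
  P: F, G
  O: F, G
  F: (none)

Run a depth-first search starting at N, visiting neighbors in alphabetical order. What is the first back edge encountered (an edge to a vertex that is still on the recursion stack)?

DFS from N (visiting neighbors in alphabetical order); mark gray on enter, black on exit:
N gray
  F gray
  F black
  G gray
    G→F: F black — skip
  G black
  J gray
    K gray
      K→F: F black — skip
      H gray
        P gray
          P→F: F black — skip
          P→G: G black — skip
        P black
        R gray
          I gray
            I→K: K is gray → back edge
First back edge: I → K.

I->K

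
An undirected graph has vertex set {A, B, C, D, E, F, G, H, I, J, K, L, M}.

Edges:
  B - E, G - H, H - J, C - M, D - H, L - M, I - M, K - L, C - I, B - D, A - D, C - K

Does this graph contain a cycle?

Yes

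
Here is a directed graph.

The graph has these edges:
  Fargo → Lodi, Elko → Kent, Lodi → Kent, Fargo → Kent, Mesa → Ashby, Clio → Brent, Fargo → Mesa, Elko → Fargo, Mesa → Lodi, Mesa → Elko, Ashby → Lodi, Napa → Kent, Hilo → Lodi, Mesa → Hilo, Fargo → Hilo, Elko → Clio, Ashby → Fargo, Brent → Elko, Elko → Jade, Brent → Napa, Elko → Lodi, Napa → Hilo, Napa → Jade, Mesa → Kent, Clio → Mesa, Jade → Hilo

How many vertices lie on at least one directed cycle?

6

A vertex is on a directed cycle iff it belongs to a strongly connected component of size ≥ 2 (or has a self-loop).
The vertices on cycles are {Clio, Elko, Mesa, Ashby, Brent, Fargo} — 6 in total.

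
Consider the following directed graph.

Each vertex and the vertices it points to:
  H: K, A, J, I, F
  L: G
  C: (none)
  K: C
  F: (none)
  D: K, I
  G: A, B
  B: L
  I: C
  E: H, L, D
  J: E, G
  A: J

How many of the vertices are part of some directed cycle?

A vertex is on a directed cycle iff it belongs to a strongly connected component of size ≥ 2 (or has a self-loop).
The vertices on cycles are {A, B, E, G, H, J, L} — 7 in total.

7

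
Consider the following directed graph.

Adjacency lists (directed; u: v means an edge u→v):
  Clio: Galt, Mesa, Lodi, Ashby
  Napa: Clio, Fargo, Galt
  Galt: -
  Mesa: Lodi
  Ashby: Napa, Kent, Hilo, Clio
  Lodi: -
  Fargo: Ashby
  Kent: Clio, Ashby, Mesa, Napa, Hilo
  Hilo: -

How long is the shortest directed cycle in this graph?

For each vertex v, BFS finds the shortest path from v back to v.
The shortest such closed walk is Kent → Ashby → Kent, length 2.

2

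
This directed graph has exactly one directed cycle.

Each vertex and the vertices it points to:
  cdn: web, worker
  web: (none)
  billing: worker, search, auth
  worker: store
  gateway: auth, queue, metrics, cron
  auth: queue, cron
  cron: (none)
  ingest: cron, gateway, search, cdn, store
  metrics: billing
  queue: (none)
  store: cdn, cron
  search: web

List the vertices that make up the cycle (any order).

DFS with gray/black marking from store:
store gray
  cdn gray
    web gray
    web black
    worker gray
      worker→store: store is gray → back edge
Back edge closes the cycle store → cdn → worker → store; its vertices are {cdn, store, worker}.

cdn, store, worker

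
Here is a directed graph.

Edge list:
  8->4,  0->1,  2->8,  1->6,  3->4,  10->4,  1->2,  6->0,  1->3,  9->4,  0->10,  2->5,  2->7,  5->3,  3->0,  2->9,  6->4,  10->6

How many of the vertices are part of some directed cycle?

A vertex is on a directed cycle iff it belongs to a strongly connected component of size ≥ 2 (or has a self-loop).
The vertices on cycles are {0, 1, 2, 3, 5, 6, 10} — 7 in total.

7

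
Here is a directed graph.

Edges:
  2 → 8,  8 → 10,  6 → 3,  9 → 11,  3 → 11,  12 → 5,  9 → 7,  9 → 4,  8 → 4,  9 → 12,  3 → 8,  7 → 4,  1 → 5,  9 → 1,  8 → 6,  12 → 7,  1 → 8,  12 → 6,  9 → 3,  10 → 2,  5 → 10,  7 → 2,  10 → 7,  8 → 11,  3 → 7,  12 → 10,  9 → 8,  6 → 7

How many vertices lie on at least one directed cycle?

6

A vertex is on a directed cycle iff it belongs to a strongly connected component of size ≥ 2 (or has a self-loop).
The vertices on cycles are {2, 3, 6, 7, 8, 10} — 6 in total.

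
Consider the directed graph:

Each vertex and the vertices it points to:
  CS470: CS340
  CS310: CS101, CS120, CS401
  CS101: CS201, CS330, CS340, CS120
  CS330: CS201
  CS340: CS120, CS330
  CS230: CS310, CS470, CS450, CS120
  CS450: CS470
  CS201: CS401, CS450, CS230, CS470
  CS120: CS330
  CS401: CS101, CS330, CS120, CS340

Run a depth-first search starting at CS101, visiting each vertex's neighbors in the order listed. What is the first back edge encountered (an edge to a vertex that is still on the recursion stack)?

CS401->CS101

DFS from CS101 (visiting each vertex's neighbors in the order listed); mark gray on enter, black on exit:
CS101 gray
  CS201 gray
    CS401 gray
      CS401→CS101: CS101 is gray → back edge
First back edge: CS401 → CS101.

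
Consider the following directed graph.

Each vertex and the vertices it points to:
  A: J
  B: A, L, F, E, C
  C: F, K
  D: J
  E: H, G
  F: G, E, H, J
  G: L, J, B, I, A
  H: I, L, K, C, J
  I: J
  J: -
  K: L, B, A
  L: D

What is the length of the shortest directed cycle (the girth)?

3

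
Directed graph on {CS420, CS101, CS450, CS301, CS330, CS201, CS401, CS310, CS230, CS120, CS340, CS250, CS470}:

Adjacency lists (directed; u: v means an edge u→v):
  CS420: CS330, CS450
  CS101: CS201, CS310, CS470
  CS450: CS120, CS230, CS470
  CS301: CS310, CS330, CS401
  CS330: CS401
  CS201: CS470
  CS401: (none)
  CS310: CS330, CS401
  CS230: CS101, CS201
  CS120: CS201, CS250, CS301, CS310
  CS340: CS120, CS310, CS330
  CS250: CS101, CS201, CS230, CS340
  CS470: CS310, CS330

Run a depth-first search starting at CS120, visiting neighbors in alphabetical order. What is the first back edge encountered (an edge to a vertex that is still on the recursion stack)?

DFS from CS120 (visiting neighbors in alphabetical order); mark gray on enter, black on exit:
CS120 gray
  CS201 gray
    CS470 gray
      CS310 gray
        CS330 gray
          CS401 gray
          CS401 black
        CS330 black
        CS310→CS401: CS401 black — skip
      CS310 black
      CS470→CS330: CS330 black — skip
    CS470 black
  CS201 black
  CS250 gray
    CS101 gray
      CS101→CS201: CS201 black — skip
      CS101→CS310: CS310 black — skip
      CS101→CS470: CS470 black — skip
    CS101 black
    CS250→CS201: CS201 black — skip
    CS230 gray
      CS230→CS101: CS101 black — skip
      CS230→CS201: CS201 black — skip
    CS230 black
    CS340 gray
      CS340→CS120: CS120 is gray → back edge
First back edge: CS340 → CS120.

CS340→CS120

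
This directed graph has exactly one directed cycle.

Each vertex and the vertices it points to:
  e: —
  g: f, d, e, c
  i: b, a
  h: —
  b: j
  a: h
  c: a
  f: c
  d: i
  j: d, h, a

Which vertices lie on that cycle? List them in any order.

b, d, i, j

DFS with gray/black marking from d:
d gray
  i gray
    b gray
      j gray
        j→d: d is gray → back edge
Back edge closes the cycle d → i → b → j → d; its vertices are {b, d, i, j}.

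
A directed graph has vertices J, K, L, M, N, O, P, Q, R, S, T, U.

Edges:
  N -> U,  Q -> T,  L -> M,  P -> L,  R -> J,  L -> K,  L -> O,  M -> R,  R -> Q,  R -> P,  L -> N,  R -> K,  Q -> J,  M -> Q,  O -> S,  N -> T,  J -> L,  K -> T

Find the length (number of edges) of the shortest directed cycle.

4

For each vertex v, BFS finds the shortest path from v back to v.
The shortest such closed walk is L → M → Q → J → L, length 4.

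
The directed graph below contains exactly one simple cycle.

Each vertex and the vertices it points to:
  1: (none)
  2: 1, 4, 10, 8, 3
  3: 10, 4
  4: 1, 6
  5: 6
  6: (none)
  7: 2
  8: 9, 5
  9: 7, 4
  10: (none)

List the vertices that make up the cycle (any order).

2, 7, 8, 9

DFS with gray/black marking from 2:
2 gray
  1 gray
  1 black
  4 gray
    4→1: 1 black — skip
    6 gray
    6 black
  4 black
  10 gray
  10 black
  8 gray
    9 gray
      7 gray
        7→2: 2 is gray → back edge
Back edge closes the cycle 2 → 8 → 9 → 7 → 2; its vertices are {2, 7, 8, 9}.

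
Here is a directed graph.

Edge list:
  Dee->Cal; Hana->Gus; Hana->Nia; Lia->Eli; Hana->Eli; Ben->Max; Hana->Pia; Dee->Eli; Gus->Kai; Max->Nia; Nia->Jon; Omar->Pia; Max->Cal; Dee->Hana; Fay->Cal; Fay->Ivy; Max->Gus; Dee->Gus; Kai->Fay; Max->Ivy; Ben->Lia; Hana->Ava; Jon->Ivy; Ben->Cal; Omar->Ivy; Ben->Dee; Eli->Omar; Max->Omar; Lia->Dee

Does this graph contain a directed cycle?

No

DFS with white/gray/black marking, starting from Eli:
Eli gray
  Omar gray
    Pia gray
    Pia black
    Ivy gray
    Ivy black
  Omar black
Eli black
Cal gray
Cal black
Max gray
  Max→Omar: Omar black — skip
  Max→Ivy: Ivy black — skip
  Nia gray
    Jon gray
      Jon→Ivy: Ivy black — skip
    Jon black
  Nia black
  Max→Cal: Cal black — skip
  Gus gray
    Kai gray
      Fay gray
        Fay→Ivy: Ivy black — skip
        Fay→Cal: Cal black — skip
      Fay black
    Kai black
  Gus black
Max black
Ava gray
Ava black
Dee gray
  Dee→Eli: Eli black — skip
  Dee→Cal: Cal black — skip
  Hana gray
    Hana→Ava: Ava black — skip
    Hana→Eli: Eli black — skip
    Hana→Gus: Gus black — skip
    Hana→Pia: Pia black — skip
    Hana→Nia: Nia black — skip
  Hana black
  Dee→Gus: Gus black — skip
Dee black
Ben gray
  Lia gray
    Lia→Dee: Dee black — skip
    Lia→Eli: Eli black — skip
  Lia black
  Ben→Dee: Dee black — skip
  Ben→Max: Max black — skip
  Ben→Cal: Cal black — skip
Ben black
Every edge goes to a white or black vertex — no back edge, so the graph is acyclic.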